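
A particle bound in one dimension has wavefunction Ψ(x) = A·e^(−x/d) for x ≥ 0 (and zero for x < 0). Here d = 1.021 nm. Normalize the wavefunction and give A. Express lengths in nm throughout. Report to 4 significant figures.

A ≈ 1.400 nm^(-1/2)

The normalization condition is ∫|Ψ|² dx = 1 from 0 to ∞.
Carrying out the integral gives A² · d/2.
Hence A² = 1/[d/2].
With d = 1.021: A² = 1.9589 and A = 1.3996.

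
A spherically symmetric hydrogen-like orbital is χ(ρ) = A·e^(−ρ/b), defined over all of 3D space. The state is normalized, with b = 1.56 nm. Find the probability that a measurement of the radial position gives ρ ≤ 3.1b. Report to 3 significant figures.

With dV = 4πρ²dρ, the probability is ∫|χ|² dV over ρ ≤ 3.1b.
The full normalization integral is A²·[π·b^3] = 1, fixing A².
Let u = ρ/b; then A², 4π and the length scale all cancel, so P = ∫_{0}^{3.1} u^2·e^(-2·u) du ÷ ∫_{0}^{∞} u^2·e^(-2·u) du.
Using ∫ u^2·e^(-2·u) du = -(2·u^2 + 2·u + 1)·e^(-2·u)/4, the numerator is 1/4 - 1321·e^(-31/5)/200 and the denominator is 1/4.
The region integral divided by the full integral gives P = 0.9464.

P ≈ 0.946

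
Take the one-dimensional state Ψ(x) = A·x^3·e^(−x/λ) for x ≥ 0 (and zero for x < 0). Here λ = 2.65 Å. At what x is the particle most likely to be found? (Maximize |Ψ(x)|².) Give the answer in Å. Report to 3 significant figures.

x ≈ 7.95 Å

The maximum of |Ψ(x)|² occurs where its derivative vanishes.
This gives x = 3·λ.
With λ = 2.65, the most probable position is 7.950 Å.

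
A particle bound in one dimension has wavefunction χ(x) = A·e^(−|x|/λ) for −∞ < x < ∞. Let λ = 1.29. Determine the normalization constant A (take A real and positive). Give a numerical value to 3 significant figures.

Require ∫ |χ|² dx = 1 over the whole domain.
Using ∫₀^∞ xⁿ e^(−αx) dx = n!/αⁿ⁺¹, ∫|χ|² dx = A²·(λ).
Hence A² = 1/[λ].
Substituting λ = 1.29 gives A² = 0.7752, so A = 0.8805.

A ≈ 0.880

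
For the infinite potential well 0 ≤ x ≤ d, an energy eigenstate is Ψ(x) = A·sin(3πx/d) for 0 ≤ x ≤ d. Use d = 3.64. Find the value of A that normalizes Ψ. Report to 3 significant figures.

A ≈ 0.741

Normalization requires ∫|Ψ|² dx = 1, integrated from 0 to d.
Using sin²θ = (1 − cos 2θ)/2, carrying out the integral gives A² · d/2.
Setting this equal to 1 gives A² = 1/(d/2).
With d = 3.64: A² = 0.5495 and A = 0.7412.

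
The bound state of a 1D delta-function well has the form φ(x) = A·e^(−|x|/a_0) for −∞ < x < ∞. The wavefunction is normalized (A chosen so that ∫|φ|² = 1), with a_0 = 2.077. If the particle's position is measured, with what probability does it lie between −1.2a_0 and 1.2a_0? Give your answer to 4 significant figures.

P ≈ 0.9093

|φ|² is the probability density, so P = ∫_{−1.2a_0}^{1.2a_0} |φ|² dx.
Since A² = 1/(a_0), this is the region integral divided by the full normalization integral.
Both integrals are even about x = 0, so only the x ≥ 0 halves are needed (the factors of 2 cancel). Substituting u = x/a_0, A² and the length scale cancel in the ratio: P = ∫_{0}^{1.2} e^(-2·u) du / ∫_{0}^{∞} e^(-2·u) du.
With ∫ e^(-2·u) du = -e^(-2·u)/2 + C, the region integral is 1/2 - e^(-12/5)/2 and the full one is 1/2.
This works out to P = 0.90928.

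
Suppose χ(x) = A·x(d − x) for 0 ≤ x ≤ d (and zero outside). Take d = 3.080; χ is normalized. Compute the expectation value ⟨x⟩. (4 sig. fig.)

⟨x⟩ ≈ 1.540

By definition ⟨x⟩ = ∫ x |χ(x)|² dx.
The ratio of the moment integral to the normalization integral gives ⟨x⟩ = d/2.
With d = 3.080, ⟨x⟩ = 1.5400.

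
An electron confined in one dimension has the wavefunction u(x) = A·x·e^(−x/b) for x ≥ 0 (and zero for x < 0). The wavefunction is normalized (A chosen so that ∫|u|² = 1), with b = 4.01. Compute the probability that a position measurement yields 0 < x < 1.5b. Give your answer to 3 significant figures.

P ≈ 0.577

The probability is P = ∫ |u|² dx over [0, 1.5b].
The normalization integral ∫|u|²dx over the whole domain equals b^3/4·A², and A² cancels in the ratio.
Let t = x/b; then A² and the length scale cancel, so P = ∫_{0}^{1.5} t^2·e^(-2·t) dt ÷ ∫_{0}^{∞} t^2·e^(-2·t) dt.
An antiderivative of t^2·e^(-2·t) is -(2·t^2 + 2·t + 1)·e^(-2·t)/4; evaluating from 0 to 1.5 gives 1/4 - 17·e^(-3)/8, while the full integral is 1/4.
The result is P = 0.5768.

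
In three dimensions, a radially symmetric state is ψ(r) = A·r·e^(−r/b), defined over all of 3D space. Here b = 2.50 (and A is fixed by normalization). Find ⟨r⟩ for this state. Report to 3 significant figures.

By definition ⟨r⟩ = ∫ r |ψ(r)|² 4πr² dr.
With ∫₀^∞ r^5 e^(−αr) dr = 5!/α^6, the ratio of the moment integral to the normalization integral gives ⟨r⟩ = 5·b/2.
With b = 2.50, ⟨r⟩ = 6.250.

⟨r⟩ ≈ 6.25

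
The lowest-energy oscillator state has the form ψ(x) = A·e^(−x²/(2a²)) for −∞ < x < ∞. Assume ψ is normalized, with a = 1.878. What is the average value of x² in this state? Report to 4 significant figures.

⟨x^2⟩ ≈ 1.763

By definition ⟨x²⟩ = ∫ x^2 |ψ(x)|² dx.
Differentiating ∫e^(−αx²) dx = √(π/α) under α to get the higher moments, the ratio of the moment integral to the normalization integral gives ⟨x²⟩ = a^2/2.
Putting a = 1.878 gives 1.7634.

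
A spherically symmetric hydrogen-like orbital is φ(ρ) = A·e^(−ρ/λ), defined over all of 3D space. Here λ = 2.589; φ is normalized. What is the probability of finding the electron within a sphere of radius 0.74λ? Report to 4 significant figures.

P ≈ 0.1861

With dV = 4πρ²dρ, the probability is ∫|φ|² dV over ρ ≤ 0.74λ.
Normalization gives A² = 1/(π·λ^3).
In terms of u = ρ/λ (A², 4π and the length scale all cancel between numerator and denominator), P = [∫_{0}^{0.74} u^2·e^(-2·u) du] / [∫_{0}^{∞} u^2·e^(-2·u) du].
An antiderivative of u^2·e^(-2·u) is -(2·u^2 + 2·u + 1)·e^(-2·u)/4; evaluating from 0 to 0.74 gives 1/4 - 4469·e^(-37/25)/5000, while the full integral is 1/4.
This evaluates to P = 0.18615.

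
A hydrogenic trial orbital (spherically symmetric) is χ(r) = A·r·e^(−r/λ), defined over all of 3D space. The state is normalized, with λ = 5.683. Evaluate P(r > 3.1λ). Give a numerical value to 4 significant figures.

P = ∫ |χ|² 4πr² dr over r > 3.1λ.
The full normalization integral is A²·[3·π·λ^5] = 1, fixing A².
In terms of u = r/λ (A², 4π and the length scale all cancel between numerator and denominator), P = [∫_{3.1}^{∞} u^4·e^(-2·u) du] / [∫_{0}^{∞} u^4·e^(-2·u) du].
An antiderivative of u^4·e^(-2·u) is -(u^4/2 + u^3 + 3·u^2/2 + 3·u/2 + 3/4)·e^(-2·u); evaluating from 3.1 to ∞ gives ≈ 0.194383, while the full integral is 3/4.
Taking the ratio yields P = 0.25918.

P ≈ 0.2592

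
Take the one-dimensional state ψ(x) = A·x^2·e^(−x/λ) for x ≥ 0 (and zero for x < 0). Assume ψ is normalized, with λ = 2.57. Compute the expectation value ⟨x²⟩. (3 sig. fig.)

The expectation value is the |ψ|²-weighted average of x^2: ∫ x^2|ψ|² dx.
The ratio of the moment integral to the normalization integral gives ⟨x²⟩ = 15·λ^2/2.
Putting λ = 2.57 gives 49.54.

⟨x^2⟩ ≈ 49.5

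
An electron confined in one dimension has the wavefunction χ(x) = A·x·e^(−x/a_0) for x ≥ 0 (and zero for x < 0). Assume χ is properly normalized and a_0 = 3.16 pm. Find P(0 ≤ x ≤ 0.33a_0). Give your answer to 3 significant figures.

|χ|² is the probability density, so P = ∫_{0}^{0.33a_0} |χ|² dx.
With A² fixed by ∫|χ|² = 1, i.e. A² = (a_0^3/4)^(−1), substitute and integrate.
In terms of u = x/a_0 (A² and the length scale cancel between numerator and denominator), P = [∫_{0}^{0.33} u^2·e^(-2·u) du] / [∫_{0}^{∞} u^2·e^(-2·u) du].
Using ∫ u^2·e^(-2·u) du = -(2·u^2 + 2·u + 1)·e^(-2·u)/4, the numerator is ≈ 0.0073641 and the denominator is 1/4.
The result is P = 0.02946.

P ≈ 0.0295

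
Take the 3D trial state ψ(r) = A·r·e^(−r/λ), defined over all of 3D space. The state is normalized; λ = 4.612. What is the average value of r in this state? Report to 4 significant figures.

⟨r⟩ = ∫ r |ψ|² 4πr² dr over the full domain.
Since the A² factors cancel between numerator and denominator, ⟨r⟩ = 5·λ/2.
With λ = 4.612, ⟨r⟩ = 11.530.

⟨r⟩ ≈ 11.53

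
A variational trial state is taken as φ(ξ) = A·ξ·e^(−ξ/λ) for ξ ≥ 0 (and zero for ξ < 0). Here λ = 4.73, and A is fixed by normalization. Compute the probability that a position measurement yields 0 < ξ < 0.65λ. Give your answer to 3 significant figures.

The probability is P = ∫ |φ|² dξ over [0, 0.65λ].
The normalization integral ∫|φ|²dξ over the whole domain equals λ^3/4·A², and A² cancels in the ratio.
Let u = ξ/λ; then A² and the length scale cancel, so P = ∫_{0}^{0.65} u^2·e^(-2·u) du ÷ ∫_{0}^{∞} u^2·e^(-2·u) du.
An antiderivative of u^2·e^(-2·u) is -(2·u^2 + 2·u + 1)·e^(-2·u)/4; evaluating from 0 to 0.65 gives 1/4 - 629·e^(-13/10)/800, while the full integral is 1/4.
Evaluating gives P = 0.1429.

P ≈ 0.143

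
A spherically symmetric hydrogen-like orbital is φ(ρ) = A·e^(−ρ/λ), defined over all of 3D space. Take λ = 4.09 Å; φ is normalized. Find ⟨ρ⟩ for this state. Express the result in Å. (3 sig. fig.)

⟨ρ⟩ = ∫ ρ |φ|² 4πρ² dρ over the full domain.
Evaluating both integrals, ⟨ρ⟩ = 3·λ/2.
With λ = 4.09, ⟨ρ⟩ = 6.135.

⟨ρ⟩ ≈ 6.14 Å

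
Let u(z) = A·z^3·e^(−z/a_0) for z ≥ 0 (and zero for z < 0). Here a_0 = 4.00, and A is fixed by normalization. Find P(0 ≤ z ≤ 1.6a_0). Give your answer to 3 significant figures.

P = ∫_{0}^{1.6a_0} |u(z)|² dz.
Since A² = 1/(45·a_0^7/8), this is the region integral divided by the full normalization integral.
In terms of t = z/a_0 (A² and the length scale cancel between numerator and denominator), P = [∫_{0}^{1.6} t^6·e^(-2·t) dt] / [∫_{0}^{∞} t^6·e^(-2·t) dt].
An antiderivative of t^6·e^(-2·t) is -(4·t^6 + 12·t^5 + 30·t^4 + 60·t^3 + 90·t^2 + 90·t + 45)·e^(-2·t)/8; evaluating from 0 to 1.6 gives ≈ 0.25098, while the full integral is 45/8.
This works out to P = 0.04462.

P ≈ 0.0446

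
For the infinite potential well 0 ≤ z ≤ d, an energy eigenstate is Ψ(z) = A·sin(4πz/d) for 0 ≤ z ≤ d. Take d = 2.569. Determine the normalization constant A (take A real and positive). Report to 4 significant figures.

A ≈ 0.8823

Require ∫ |Ψ|² dz = 1 over the whole domain.
Using sin²θ = (1 − cos 2θ)/2, the integral (without the A² prefactor) comes out to d/2.
Hence A² = 1/[d/2].
Substituting d = 2.569 gives A² = 0.77851, so A = 0.88233.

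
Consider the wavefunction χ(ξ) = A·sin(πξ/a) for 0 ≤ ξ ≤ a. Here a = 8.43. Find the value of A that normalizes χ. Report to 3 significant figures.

Require ∫ |χ|² dξ = 1 over the whole domain.
Using sin²θ = (1 − cos 2θ)/2, with χ = A·sin(πξ/a), the integral evaluates to A²·[a/2].
With a = 8.43: A² = 0.2372 and A = 0.4871.

A ≈ 0.487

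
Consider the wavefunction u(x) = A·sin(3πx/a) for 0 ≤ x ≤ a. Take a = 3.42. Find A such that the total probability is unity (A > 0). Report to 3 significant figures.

Normalization requires ∫|u|² dx = 1, integrated from 0 to a.
The integral (without the A² prefactor) comes out to a/2.
Plugging in a = 3.42 yields A = 0.7647.

A ≈ 0.765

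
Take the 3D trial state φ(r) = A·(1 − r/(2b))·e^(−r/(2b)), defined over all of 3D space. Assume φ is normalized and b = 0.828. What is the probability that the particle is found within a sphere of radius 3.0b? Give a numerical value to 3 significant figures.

P ≈ 0.0727

P = ∫ |φ|² 4πr² dr over r ≤ 3.0b.
Normalization gives A² = 1/(8·π·b^3).
Substituting u = r/b, A², 4π and the length scale all cancel in the ratio: P = ∫_{0}^{3.0} u^2·(1 - u/2)^2·e^(-u) du / ∫_{0}^{∞} u^2·(1 - u/2)^2·e^(-u) du.
Using ∫ u^2·(1 - u/2)^2·e^(-u) du = -(u^4/4 + u^2 + 2·u + 2)·e^(-u), the numerator is 2 - 149·e^(-3)/4 and the denominator is 2.
This evaluates to P = 0.07272.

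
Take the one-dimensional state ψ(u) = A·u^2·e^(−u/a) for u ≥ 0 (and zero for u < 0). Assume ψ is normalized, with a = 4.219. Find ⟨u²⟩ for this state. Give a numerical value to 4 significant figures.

⟨u^2⟩ ≈ 133.5

By definition ⟨u²⟩ = ∫ u^2 |ψ(u)|² du.
Recall ∫₀^∞ u^m e^(−u/β) du = m!·β^(m+1), evaluating both integrals, ⟨u²⟩ = 15·a^2/2.
Putting a = 4.219 gives 133.50.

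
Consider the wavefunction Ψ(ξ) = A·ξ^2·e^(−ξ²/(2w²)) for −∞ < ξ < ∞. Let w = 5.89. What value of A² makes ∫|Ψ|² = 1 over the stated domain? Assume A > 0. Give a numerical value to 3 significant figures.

Require ∫ |Ψ|² dξ = 1 over the whole domain.
Differentiating ∫e^(−αξ²) dξ = √(π/α) under α to get the higher moments, carrying out the integral gives A² · 3·√(π)·w^5/4.
Plugging in w = 5.89 yields A = 0.01030.

A^2 ≈ 0.000106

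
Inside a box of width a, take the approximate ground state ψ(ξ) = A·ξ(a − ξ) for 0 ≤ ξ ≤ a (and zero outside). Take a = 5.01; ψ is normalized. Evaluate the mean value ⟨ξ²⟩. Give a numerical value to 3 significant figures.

By definition ⟨ξ²⟩ = ∫ ξ^2 |ψ(ξ)|² dξ.
Since the A² factors cancel between numerator and denominator, ⟨ξ²⟩ = 2·a^2/7.
With a = 5.01, ⟨ξ^2⟩ = 7.171.

⟨ξ^2⟩ ≈ 7.17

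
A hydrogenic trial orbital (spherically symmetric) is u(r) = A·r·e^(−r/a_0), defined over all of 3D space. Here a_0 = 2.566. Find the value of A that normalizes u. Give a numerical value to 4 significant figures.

Normalization requires ∫|u|² 4πr² dr = 1, integrated from 0 to ∞.
∫|u|² 4πr² dr = A²·(3·π·a_0^5).
So A² = (3·π·a_0^5)^(−1).
With a_0 = 2.566: A² = 0.00095377 and A = 0.030883.

A ≈ 0.03088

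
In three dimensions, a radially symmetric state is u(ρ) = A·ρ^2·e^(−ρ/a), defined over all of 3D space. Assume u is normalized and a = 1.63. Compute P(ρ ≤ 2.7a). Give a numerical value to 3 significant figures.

P ≈ 0.298

With dV = 4πρ²dρ, the probability is ∫|u|² dV over ρ ≤ 2.7a.
Normalization gives A² = 1/(45·π·a^7/2).
Let t = ρ/a; then A², 4π and the length scale all cancel, so P = ∫_{0}^{2.7} t^6·e^(-2·t) dt ÷ ∫_{0}^{∞} t^6·e^(-2·t) dt.
With ∫ t^6·e^(-2·t) dt = -(4·t^6 + 12·t^5 + 30·t^4 + 60·t^3 + 90·t^2 + 90·t + 45)·e^(-2·t)/8 + C, the region integral is ≈ 1.6781 and the full one is 45/8.
This evaluates to P = 0.2983.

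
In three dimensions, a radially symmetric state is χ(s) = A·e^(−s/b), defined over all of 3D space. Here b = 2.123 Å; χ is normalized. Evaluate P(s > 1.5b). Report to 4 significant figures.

P ≈ 0.4232

With dV = 4πs²ds, the probability is ∫|χ|² dV over s > 1.5b.
The full normalization integral is A²·[π·b^3] = 1, fixing A².
Let u = s/b; then A², 4π and the length scale all cancel, so P = ∫_{1.5}^{∞} u^2·e^(-2·u) du ÷ ∫_{0}^{∞} u^2·e^(-2·u) du.
An antiderivative of u^2·e^(-2·u) is -(2·u^2 + 2·u + 1)·e^(-2·u)/4; evaluating from 1.5 to ∞ gives 17·e^(-3)/8, while the full integral is 1/4.
The region integral divided by the full integral gives P = 0.42319.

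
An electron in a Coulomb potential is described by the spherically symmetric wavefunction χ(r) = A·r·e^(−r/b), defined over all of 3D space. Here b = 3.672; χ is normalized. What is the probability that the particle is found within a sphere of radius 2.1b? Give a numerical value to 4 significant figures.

Integrate the radial probability density 4πr²|χ|² over r ≤ 2.1b.
Normalization gives A² = 1/(3·π·b^5).
Substituting u = r/b, A², 4π and the length scale all cancel in the ratio: P = ∫_{0}^{2.1} u^4·e^(-2·u) du / ∫_{0}^{∞} u^4·e^(-2·u) du.
Using ∫ u^4·e^(-2·u) du = -(u^4/2 + u^3 + 3·u^2/2 + 3·u/2 + 3/4)·e^(-2·u), the numerator is ≈ 0.307630 and the denominator is 3/4.
This evaluates to P = 0.41017.

P ≈ 0.4102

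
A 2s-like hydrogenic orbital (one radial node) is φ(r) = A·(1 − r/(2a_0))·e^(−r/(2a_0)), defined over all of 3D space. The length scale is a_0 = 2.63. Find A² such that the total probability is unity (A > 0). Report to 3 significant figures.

Require ∫ |φ|² 4πr² dr = 1 over the whole domain.
The angular integral contributes 4π, leaving ∫₀^∞ r²|φ|² dr.
With ∫₀^∞ r^4 e^(−αr) dr = 4!/α^5, with φ = A·(1 − r/(2a_0))·e^(−r/(2a_0)), the integral evaluates to A²·[8·π·a_0^3].
With a_0 = 2.63: A² = 0.002187 and A = 0.04677.

A^2 ≈ 0.00219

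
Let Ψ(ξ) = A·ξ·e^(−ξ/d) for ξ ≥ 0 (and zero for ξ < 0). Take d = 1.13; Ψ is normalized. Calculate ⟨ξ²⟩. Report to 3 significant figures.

The expectation value is the |Ψ|²-weighted average of ξ^2: ∫ ξ^2|Ψ|² dξ.
The ratio of the moment integral to the normalization integral gives ⟨ξ²⟩ = 3·d^2.
With d = 1.13, ⟨ξ^2⟩ = 3.831.

⟨ξ^2⟩ ≈ 3.83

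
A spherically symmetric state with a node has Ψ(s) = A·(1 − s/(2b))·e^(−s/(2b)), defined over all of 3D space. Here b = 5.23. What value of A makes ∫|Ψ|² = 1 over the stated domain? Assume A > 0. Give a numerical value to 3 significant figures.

A ≈ 0.0167

Require ∫ |Ψ|² 4πs² ds = 1 over the whole domain.
In 3D with spherical symmetry the volume element is 4πs² ds.
The integral (without the A² prefactor) comes out to 8·π·b^3.
Plugging in b = 5.23 yields A = 0.01668.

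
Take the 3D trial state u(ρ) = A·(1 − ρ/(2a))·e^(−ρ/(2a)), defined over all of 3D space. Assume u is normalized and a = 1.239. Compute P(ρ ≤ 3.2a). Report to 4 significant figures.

P = ∫ |u|² 4πρ² dρ over ρ ≤ 3.2a.
The full normalization integral is A²·[8·π·a^3] = 1, fixing A².
Let t = ρ/a; then A², 4π and the length scale all cancel, so P = ∫_{0}^{3.2} t^2·(1 - t/2)^2·e^(-t) dt ÷ ∫_{0}^{∞} t^2·(1 - t/2)^2·e^(-t) dt.
An antiderivative of t^2·(1 - t/2)^2·e^(-t) is -(t^4/4 + t^2 + 2·t + 2)·e^(-t); evaluating from 0 to 3.2 gives ≈ 0.171636, while the full integral is 2.
This evaluates to P = 0.085818.

P ≈ 0.08582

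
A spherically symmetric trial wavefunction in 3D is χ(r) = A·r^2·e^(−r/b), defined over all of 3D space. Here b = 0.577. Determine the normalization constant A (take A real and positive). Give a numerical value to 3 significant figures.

A ≈ 0.815

Require ∫ |χ|² 4πr² dr = 1 over the whole domain.
Using ∫₀^∞ rⁿ e^(−αr) dr = n!/αⁿ⁺¹, carrying out the integral gives A² · 45·π·b^7/2.
Hence A² = 1/[45·π·b^7/2].
With b = 0.577: A² = 0.6644 and A = 0.8151.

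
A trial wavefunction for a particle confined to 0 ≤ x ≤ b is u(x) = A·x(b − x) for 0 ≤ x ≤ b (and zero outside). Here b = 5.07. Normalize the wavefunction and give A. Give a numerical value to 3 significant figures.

Normalization requires ∫|u|² dx = 1, integrated from 0 to b.
Expanding the polynomial and integrating term by term, ∫|u|² dx = A²·(b^5/30).
Hence A² = 1/[b^5/30].
Plugging in b = 5.07 yields A = 0.09463.

A ≈ 0.0946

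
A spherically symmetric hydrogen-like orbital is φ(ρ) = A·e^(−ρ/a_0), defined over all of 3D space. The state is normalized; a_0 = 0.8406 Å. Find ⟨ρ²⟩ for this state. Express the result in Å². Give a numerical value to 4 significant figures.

⟨ρ^2⟩ ≈ 2.120 Å^2

By definition ⟨ρ²⟩ = ∫ ρ^2 |φ(ρ)|² 4πρ² dρ.
With ∫₀^∞ ρ^4 e^(−αρ) dρ = 4!/α^5, evaluating both integrals, ⟨ρ²⟩ = 3·a_0^2.
With a_0 = 0.8406, ⟨ρ^2⟩ = 2.1198.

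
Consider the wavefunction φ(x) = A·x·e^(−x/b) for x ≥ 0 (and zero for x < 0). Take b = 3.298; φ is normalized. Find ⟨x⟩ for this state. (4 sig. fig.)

By definition ⟨x⟩ = ∫ x |φ(x)|² dx.
Evaluating both integrals, ⟨x⟩ = 3·b/2.
With b = 3.298, ⟨x⟩ = 4.9470.

⟨x⟩ ≈ 4.947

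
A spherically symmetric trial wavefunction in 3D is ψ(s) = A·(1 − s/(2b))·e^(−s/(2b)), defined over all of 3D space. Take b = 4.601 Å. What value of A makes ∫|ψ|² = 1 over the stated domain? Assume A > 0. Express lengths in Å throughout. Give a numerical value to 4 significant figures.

Require ∫ |ψ|² 4πs² ds = 1 over the whole domain.
In 3D with spherical symmetry the volume element is 4πs² ds.
With ψ = A·(1 − s/(2b))·e^(−s/(2b)), the integral evaluates to A²·[8·π·b^3].
With b = 4.601: A² = 0.00040851 and A = 0.020212.

A ≈ 0.02021 Å^(-3/2)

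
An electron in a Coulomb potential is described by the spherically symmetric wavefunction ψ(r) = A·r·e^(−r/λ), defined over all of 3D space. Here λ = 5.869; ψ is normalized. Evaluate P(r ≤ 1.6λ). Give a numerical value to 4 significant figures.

Integrate the radial probability density 4πr²|ψ|² over r ≤ 1.6λ.
Normalization gives A² = 1/(3·π·λ^5).
Substituting u = r/λ, A², 4π and the length scale all cancel in the ratio: P = ∫_{0}^{1.6} u^4·e^(-2·u) du / ∫_{0}^{∞} u^4·e^(-2·u) du.
Using ∫ u^4·e^(-2·u) du = -(u^4/2 + u^3 + 3·u^2/2 + 3·u/2 + 3/4)·e^(-2·u), the numerator is ≈ 0.164541 and the denominator is 3/4.
Taking the ratio yields P = 0.21939.

P ≈ 0.2194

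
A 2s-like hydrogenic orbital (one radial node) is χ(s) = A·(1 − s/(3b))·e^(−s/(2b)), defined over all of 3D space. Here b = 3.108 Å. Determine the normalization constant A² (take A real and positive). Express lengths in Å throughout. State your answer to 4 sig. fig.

The normalization condition is ∫|χ|² 4πs² ds = 1 from 0 to ∞.
In 3D with spherical symmetry the volume element is 4πs² ds.
∫|χ|² 4πs² ds = A²·(8·π·b^3/3).
With b = 3.108: A² = 0.0039759 and A = 0.063055.

A^2 ≈ 0.003976 Å^(-3)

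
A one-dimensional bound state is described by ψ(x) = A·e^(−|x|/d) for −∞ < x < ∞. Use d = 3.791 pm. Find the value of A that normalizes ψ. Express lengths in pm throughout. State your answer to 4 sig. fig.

We need A² ∫|f|² dx = 1, taking the integral from −∞ to ∞.
∫|ψ|² dx = A²·(d).
Setting this equal to 1 gives A² = 1/(d).
With d = 3.791: A² = 0.26378 and A = 0.51360.

A ≈ 0.5136 pm^(-1/2)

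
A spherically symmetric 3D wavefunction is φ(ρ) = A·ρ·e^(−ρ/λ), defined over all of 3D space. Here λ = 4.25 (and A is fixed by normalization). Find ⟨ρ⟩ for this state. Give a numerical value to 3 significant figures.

By definition ⟨ρ⟩ = ∫ ρ |φ(ρ)|² 4πρ² dρ.
Recall ∫₀^∞ ρ^m e^(−ρ/β) dρ = m!·β^(m+1), the ratio of the moment integral to the normalization integral gives ⟨ρ⟩ = 5·λ/2.
With λ = 4.25, ⟨ρ⟩ = 10.63.

⟨ρ⟩ ≈ 10.6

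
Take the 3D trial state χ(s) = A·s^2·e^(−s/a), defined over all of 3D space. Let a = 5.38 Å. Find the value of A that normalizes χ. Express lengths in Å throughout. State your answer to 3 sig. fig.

The normalization condition is ∫|χ|² 4πs² ds = 1 from 0 to ∞.
Using ∫₀^∞ sⁿ e^(−αs) ds = n!/αⁿ⁺¹, the integral (without the A² prefactor) comes out to 45·π·a^7/2.
Setting this equal to 1 gives A² = 1/(45·π·a^7/2).
Plugging in a = 5.38 yields A = 0.0003293.

A ≈ 0.000329 Å^(-7/2)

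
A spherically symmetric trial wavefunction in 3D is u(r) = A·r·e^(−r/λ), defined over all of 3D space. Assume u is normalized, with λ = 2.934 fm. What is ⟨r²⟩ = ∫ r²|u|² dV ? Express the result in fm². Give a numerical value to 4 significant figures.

The expectation value is the |u|²-weighted average of r^2: ∫ r^2|u|² 4πr² dr.
Recall ∫₀^∞ r^m e^(−r/β) dr = m!·β^(m+1), since the A² factors cancel between numerator and denominator, ⟨r²⟩ = 15·λ^2/2.
Putting λ = 2.934 gives 64.563.

⟨r^2⟩ ≈ 64.56 fm^2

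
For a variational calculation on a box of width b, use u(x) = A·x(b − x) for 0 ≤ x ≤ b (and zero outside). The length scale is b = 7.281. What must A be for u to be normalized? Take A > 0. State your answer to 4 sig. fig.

A ≈ 0.03829

Normalization requires ∫|u|² dx = 1, integrated from 0 to b.
Expanding the polynomial and integrating term by term, the integral (without the A² prefactor) comes out to b^5/30.
Hence A² = 1/[b^5/30].
Substituting b = 7.281 gives A² = 0.0014661, so A = 0.038290.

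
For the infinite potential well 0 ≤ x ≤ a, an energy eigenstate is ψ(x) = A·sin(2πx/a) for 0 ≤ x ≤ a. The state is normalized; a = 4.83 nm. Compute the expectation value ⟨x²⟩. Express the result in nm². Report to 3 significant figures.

⟨x²⟩ = ∫ x^2 |ψ|² dx over the full domain.
Evaluating both integrals, ⟨x²⟩ = -a^2/(8·π^2) + a^2/3.
Putting a = 4.83 gives 7.481.

⟨x^2⟩ ≈ 7.48 nm^2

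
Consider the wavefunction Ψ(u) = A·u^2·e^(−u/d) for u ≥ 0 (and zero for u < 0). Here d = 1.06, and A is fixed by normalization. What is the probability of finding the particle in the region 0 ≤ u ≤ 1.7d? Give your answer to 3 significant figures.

P ≈ 0.256

P = ∫_{0}^{1.7d} |Ψ(u)|² du.
Since A² = 1/(3·d^5/4), this is the region integral divided by the full normalization integral.
In terms of t = u/d (A² and the length scale cancel between numerator and denominator), P = [∫_{0}^{1.7} t^4·e^(-2·t) dt] / [∫_{0}^{∞} t^4·e^(-2·t) dt].
An antiderivative of t^4·e^(-2·t) is -(t^4/2 + t^3 + 3·t^2/2 + 3·t/2 + 3/4)·e^(-2·t); evaluating from 0 to 1.7 gives ≈ 0.19186, while the full integral is 3/4.
Taking the ratio, P = 0.2558.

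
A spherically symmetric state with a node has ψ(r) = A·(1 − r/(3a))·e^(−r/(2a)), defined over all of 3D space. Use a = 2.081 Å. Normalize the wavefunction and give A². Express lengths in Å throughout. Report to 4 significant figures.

A^2 ≈ 0.01325 Å^(-3)

Require ∫ |ψ|² 4πr² dr = 1 over the whole domain.
The integral (without the A² prefactor) comes out to 8·π·a^3/3.
Setting this equal to 1 gives A² = 1/(8·π·a^3/3).
With a = 2.081: A² = 0.013245 and A = 0.11509.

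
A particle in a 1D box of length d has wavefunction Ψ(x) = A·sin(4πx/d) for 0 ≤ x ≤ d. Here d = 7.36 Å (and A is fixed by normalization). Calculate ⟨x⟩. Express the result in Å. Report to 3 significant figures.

⟨x⟩ ≈ 3.68 Å

By definition ⟨x⟩ = ∫ x |Ψ(x)|² dx.
The ratio of the moment integral to the normalization integral gives ⟨x⟩ = d/2.
With d = 7.36, ⟨x⟩ = 3.680.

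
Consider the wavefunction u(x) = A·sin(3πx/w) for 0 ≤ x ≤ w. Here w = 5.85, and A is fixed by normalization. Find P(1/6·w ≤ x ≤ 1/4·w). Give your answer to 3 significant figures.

P ≈ 0.136

|u|² is the probability density, so P = ∫_{1/6·w}^{1/4·w} |u|² dx.
With A² fixed by ∫|u|² = 1, i.e. A² = (w/2)^(−1), substitute and integrate.
In terms of t = x/w (A² and the length scale cancel between numerator and denominator), P = [∫_{1/6}^{1/4} sin(3·π·t)^2 dt] / [∫_{0}^{1} sin(3·π·t)^2 dt].
An antiderivative of sin(3·π·t)^2 is t/2 - sin(6·π·t)/(12·π); evaluating from 1/6 to 1/4 gives 1/(12·π) + 1/24, while the full integral is 1/2.
The result is P = (2 + π)/(12·π).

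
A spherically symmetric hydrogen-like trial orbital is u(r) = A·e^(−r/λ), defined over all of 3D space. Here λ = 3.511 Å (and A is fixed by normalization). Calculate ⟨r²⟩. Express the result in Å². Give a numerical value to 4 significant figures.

⟨r^2⟩ ≈ 36.98 Å^2

⟨r²⟩ = ∫ r^2 |u|² 4πr² dr over the full domain.
Evaluating both integrals, ⟨r²⟩ = 3·λ^2.
With λ = 3.511, ⟨r^2⟩ = 36.981.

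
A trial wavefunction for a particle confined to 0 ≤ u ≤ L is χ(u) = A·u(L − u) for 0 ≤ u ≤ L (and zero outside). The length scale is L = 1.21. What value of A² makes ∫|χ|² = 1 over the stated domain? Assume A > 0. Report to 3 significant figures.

A^2 ≈ 11.6

The normalization condition is ∫|χ|² du = 1 from 0 to L.
Expanding the polynomial and integrating term by term, ∫|χ|² du = A²·(L^5/30).
Hence A² = 1/[L^5/30].
Plugging in L = 1.21 yields A = 3.401.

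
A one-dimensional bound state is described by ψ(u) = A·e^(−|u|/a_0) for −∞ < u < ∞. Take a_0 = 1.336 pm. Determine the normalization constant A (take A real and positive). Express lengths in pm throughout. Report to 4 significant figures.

A ≈ 0.8652 pm^(-1/2)

Normalization requires ∫|ψ|² du = 1, integrated from −∞ to ∞.
With ∫₀^∞ u^0 e^(−αu) du = 0!/α^1, ∫|ψ|² du = A²·(a_0).
Substituting a_0 = 1.336 gives A² = 0.74850, so A = 0.86516.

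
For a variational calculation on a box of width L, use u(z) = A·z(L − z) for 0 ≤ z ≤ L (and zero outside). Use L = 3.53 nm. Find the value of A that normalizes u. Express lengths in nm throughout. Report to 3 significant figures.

A ≈ 0.234 nm^(-5/2)

We need A² ∫|f|² dz = 1, taking the integral from 0 to L.
Carrying out the integral gives A² · L^5/30.
Setting this equal to 1 gives A² = 1/(L^5/30).
Plugging in L = 3.53 yields A = 0.2340.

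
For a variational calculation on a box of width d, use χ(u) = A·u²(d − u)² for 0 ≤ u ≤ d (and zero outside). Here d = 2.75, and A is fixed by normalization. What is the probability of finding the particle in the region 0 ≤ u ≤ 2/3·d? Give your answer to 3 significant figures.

P ≈ 0.855

The probability is P = ∫ |χ|² du over [0, 2/3·d].
Since A² = 1/(d^9/630), this is the region integral divided by the full normalization integral.
In terms of t = u/d (A² and the length scale cancel between numerator and denominator), P = [∫_{0}^{2/3} t^4·(1 - t)^4 dt] / [∫_{0}^{1} t^4·(1 - t)^4 dt].
With ∫ t^4·(1 - t)^4 dt = t^5·(70·t^4 - 315·t^3 + 540·t^2 - 420·t + 126)/630 + C, the region integral is ≈ 0.0013574 and the full one is 1/630.
The result is P = 0.8552.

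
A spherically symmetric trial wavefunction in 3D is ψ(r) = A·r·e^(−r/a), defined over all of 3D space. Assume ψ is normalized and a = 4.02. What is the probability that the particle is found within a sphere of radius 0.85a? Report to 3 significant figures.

P = ∫ |ψ|² 4πr² dr over r ≤ 0.85a.
Normalization gives A² = 1/(3·π·a^5).
In terms of u = r/a (A², 4π and the length scale all cancel between numerator and denominator), P = [∫_{0}^{0.85} u^4·e^(-2·u) du] / [∫_{0}^{∞} u^4·e^(-2·u) du].
With ∫ u^4·e^(-2·u) du = -(u^4/2 + u^3 + 3·u^2/2 + 3·u/2 + 3/4)·e^(-2·u) + C, the region integral is ≈ 0.022211 and the full one is 3/4.
The region integral divided by the full integral gives P = 0.02961.

P ≈ 0.0296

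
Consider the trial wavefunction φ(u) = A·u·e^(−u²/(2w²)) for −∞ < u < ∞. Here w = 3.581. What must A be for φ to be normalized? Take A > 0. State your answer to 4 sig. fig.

Normalization requires ∫|φ|² du = 1, integrated from −∞ to ∞.
Carrying out the integral gives A² · √(π)·w^3/2.
Plugging in w = 3.581 yields A = 0.15675.

A ≈ 0.1568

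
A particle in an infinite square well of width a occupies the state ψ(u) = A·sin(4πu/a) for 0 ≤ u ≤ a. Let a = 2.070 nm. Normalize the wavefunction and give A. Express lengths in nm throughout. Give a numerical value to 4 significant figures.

Normalization requires ∫|ψ|² du = 1, integrated from 0 to a.
The integral (without the A² prefactor) comes out to a/2.
So A² = (a/2)^(−1).
With a = 2.070: A² = 0.96618 and A = 0.98295.

A ≈ 0.9829 nm^(-1/2)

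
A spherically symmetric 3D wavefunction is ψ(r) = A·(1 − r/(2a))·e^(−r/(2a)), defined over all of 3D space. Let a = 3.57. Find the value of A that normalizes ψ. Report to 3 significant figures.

A ≈ 0.0296

Normalization requires ∫|ψ|² 4πr² dr = 1, integrated from 0 to ∞.
The angular integral contributes 4π, leaving ∫₀^∞ r²|ψ|² dr.
With ∫₀^∞ r^4 e^(−αr) dr = 4!/α^5, with ψ = A·(1 − r/(2a))·e^(−r/(2a)), the integral evaluates to A²·[8·π·a^3].
Hence A² = 1/[8·π·a^3].
With a = 3.57: A² = 0.0008745 and A = 0.02957.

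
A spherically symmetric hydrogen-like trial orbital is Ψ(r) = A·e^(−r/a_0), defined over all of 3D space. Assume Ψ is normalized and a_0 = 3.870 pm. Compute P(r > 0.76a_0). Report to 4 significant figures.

P = ∫ |Ψ|² 4πr² dr over r > 0.76a_0.
The full normalization integral is A²·[π·a_0^3] = 1, fixing A².
Let u = r/a_0; then A², 4π and the length scale all cancel, so P = ∫_{0.76}^{∞} u^2·e^(-2·u) du ÷ ∫_{0}^{∞} u^2·e^(-2·u) du.
An antiderivative of u^2·e^(-2·u) is -(2·u^2 + 2·u + 1)·e^(-2·u)/4; evaluating from 0.76 to ∞ gives 2297·e^(-38/25)/2500, while the full integral is 1/4.
Taking the ratio yields P = 0.80381.

P ≈ 0.8038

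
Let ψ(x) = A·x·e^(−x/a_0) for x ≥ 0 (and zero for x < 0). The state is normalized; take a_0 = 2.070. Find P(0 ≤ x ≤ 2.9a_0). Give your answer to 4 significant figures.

P ≈ 0.9285

The probability is P = ∫ |ψ|² dx over [0, 2.9a_0].
The normalization integral ∫|ψ|²dx over the whole domain equals a_0^3/4·A², and A² cancels in the ratio.
In terms of u = x/a_0 (A² and the length scale cancel between numerator and denominator), P = [∫_{0}^{2.9} u^2·e^(-2·u) du] / [∫_{0}^{∞} u^2·e^(-2·u) du].
With ∫ u^2·e^(-2·u) du = -(2·u^2 + 2·u + 1)·e^(-2·u)/4 + C, the region integral is 1/4 - 1181·e^(-29/5)/200 and the full one is 1/4.
This works out to P = 0.92849.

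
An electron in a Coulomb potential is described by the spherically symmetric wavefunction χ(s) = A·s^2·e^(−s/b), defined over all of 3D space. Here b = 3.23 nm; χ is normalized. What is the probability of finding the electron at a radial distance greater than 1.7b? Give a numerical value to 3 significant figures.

With dV = 4πs²ds, the probability is ∫|χ|² dV over s > 1.7b.
The full normalization integral is A²·[45·π·b^7/2] = 1, fixing A².
Substituting u = s/b, A², 4π and the length scale all cancel in the ratio: P = ∫_{1.7}^{∞} u^6·e^(-2·u) du / ∫_{0}^{∞} u^6·e^(-2·u) du.
An antiderivative of u^6·e^(-2·u) is -(4·u^6 + 12·u^5 + 30·u^4 + 60·u^3 + 90·u^2 + 90·u + 45)·e^(-2·u)/8; evaluating from 1.7 to ∞ gives ≈ 5.2996, while the full integral is 45/8.
Taking the ratio yields P = 0.9421.

P ≈ 0.942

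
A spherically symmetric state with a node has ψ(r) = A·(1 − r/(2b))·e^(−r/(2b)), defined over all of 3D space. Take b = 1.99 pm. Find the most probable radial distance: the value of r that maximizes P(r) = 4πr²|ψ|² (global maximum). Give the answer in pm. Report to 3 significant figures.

r ≈ 10.4 pm

Set d/dr [P(r) = 4πr²|ψ|²] = 0 and solve for r > 0.
Solving yields r = b·(√(5) + 3).
With b = 1.99, the most probable radial distance is 10.42 pm.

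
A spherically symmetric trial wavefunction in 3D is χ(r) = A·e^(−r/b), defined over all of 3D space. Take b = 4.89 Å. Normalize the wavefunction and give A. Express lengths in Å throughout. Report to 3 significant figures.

A ≈ 0.0522 Å^(-3/2)

Normalization requires ∫|χ|² 4πr² dr = 1, integrated from 0 to ∞.
With ∫₀^∞ r^2 e^(−αr) dr = 2!/α^3, with χ = A·e^(−r/b), the integral evaluates to A²·[π·b^3].
Setting this equal to 1 gives A² = 1/(π·b^3).
Substituting b = 4.89 gives A² = 0.002722, so A = 0.05217.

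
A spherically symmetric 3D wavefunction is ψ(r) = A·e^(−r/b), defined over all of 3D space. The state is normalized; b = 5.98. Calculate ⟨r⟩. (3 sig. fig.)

By definition ⟨r⟩ = ∫ r |ψ(r)|² 4πr² dr.
The ratio of the moment integral to the normalization integral gives ⟨r⟩ = 3·b/2.
With b = 5.98, ⟨r⟩ = 8.970.

⟨r⟩ ≈ 8.97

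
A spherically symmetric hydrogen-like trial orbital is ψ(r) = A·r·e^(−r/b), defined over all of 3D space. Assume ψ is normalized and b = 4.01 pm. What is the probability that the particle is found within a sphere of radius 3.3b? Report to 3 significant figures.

P = ∫ |ψ|² 4πr² dr over r ≤ 3.3b.
A² is fixed by ∫₀^∞ 4πr²|ψ|² dr = 1, i.e. A² = (3·π·b^5)^(−1).
Substituting u = r/b, A², 4π and the length scale all cancel in the ratio: P = ∫_{0}^{3.3} u^4·e^(-2·u) du / ∫_{0}^{∞} u^4·e^(-2·u) du.
With ∫ u^4·e^(-2·u) du = -(u^4/2 + u^3 + 3·u^2/2 + 3·u/2 + 3/4)·e^(-2·u) + C, the region integral is ≈ 0.59047 and the full one is 3/4.
Taking the ratio yields P = 0.7873.

P ≈ 0.787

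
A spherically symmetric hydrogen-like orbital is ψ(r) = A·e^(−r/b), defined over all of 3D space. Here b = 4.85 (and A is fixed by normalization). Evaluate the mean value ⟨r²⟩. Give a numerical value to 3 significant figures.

The expectation value is the |ψ|²-weighted average of r^2: ∫ r^2|ψ|² 4πr² dr.
Using ∫₀^∞ rⁿ e^(−αr) dr = n!/αⁿ⁺¹, since the A² factors cancel between numerator and denominator, ⟨r²⟩ = 3·b^2.
With b = 4.85, ⟨r^2⟩ = 70.57.

⟨r^2⟩ ≈ 70.6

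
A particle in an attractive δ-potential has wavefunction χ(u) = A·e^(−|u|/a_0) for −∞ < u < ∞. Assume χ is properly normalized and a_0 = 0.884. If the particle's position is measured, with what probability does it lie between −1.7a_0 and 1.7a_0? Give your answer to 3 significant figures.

P = ∫_{−1.7a_0}^{1.7a_0} |χ(u)|² du.
Since A² = 1/(a_0), this is the region integral divided by the full normalization integral.
Both integrals are even about u = 0, so only the u ≥ 0 halves are needed (the factors of 2 cancel). Substituting t = u/a_0, A² and the length scale cancel in the ratio: P = ∫_{0}^{1.7} e^(-2·t) dt / ∫_{0}^{∞} e^(-2·t) dt.
An antiderivative of e^(-2·t) is -e^(-2·t)/2; evaluating from 0 to 1.7 gives 1/2 - e^(-17/5)/2, while the full integral is 1/2.
The result is P = 0.9666.

P ≈ 0.967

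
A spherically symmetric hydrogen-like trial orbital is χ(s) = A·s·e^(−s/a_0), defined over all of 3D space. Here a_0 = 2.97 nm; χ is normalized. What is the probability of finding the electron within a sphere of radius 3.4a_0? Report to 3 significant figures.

P = ∫ |χ|² 4πs² ds over s ≤ 3.4a_0.
The full normalization integral is A²·[3·π·a_0^5] = 1, fixing A².
In terms of u = s/a_0 (A², 4π and the length scale all cancel between numerator and denominator), P = [∫_{0}^{3.4} u^4·e^(-2·u) du] / [∫_{0}^{∞} u^4·e^(-2·u) du].
Using ∫ u^4·e^(-2·u) du = -(u^4/2 + u^3 + 3·u^2/2 + 3·u/2 + 3/4)·e^(-2·u), the numerator is ≈ 0.60598 and the denominator is 3/4.
The region integral divided by the full integral gives P = 0.8080.

P ≈ 0.808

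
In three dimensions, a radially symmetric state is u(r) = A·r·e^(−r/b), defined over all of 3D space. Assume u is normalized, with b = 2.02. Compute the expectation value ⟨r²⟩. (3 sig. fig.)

⟨r^2⟩ ≈ 30.6

By definition ⟨r²⟩ = ∫ r^2 |u(r)|² 4πr² dr.
Recall ∫₀^∞ r^m e^(−r/β) dr = m!·β^(m+1), since the A² factors cancel between numerator and denominator, ⟨r²⟩ = 15·b^2/2.
With b = 2.02, ⟨r^2⟩ = 30.60.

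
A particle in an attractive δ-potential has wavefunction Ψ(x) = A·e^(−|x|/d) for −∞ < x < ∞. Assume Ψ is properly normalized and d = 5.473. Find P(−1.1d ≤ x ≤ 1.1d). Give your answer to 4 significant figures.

The probability is P = ∫ |Ψ|² dx over [−1.1d, 1.1d].
With A² fixed by ∫|Ψ|² = 1, i.e. A² = (d)^(−1), substitute and integrate.
Both integrals are even about x = 0, so only the x ≥ 0 halves are needed (the factors of 2 cancel). In terms of u = x/d (A² and the length scale cancel between numerator and denominator), P = [∫_{0}^{1.1} e^(-2·u) du] / [∫_{0}^{∞} e^(-2·u) du].
An antiderivative of e^(-2·u) is -e^(-2·u)/2; evaluating from 0 to 1.1 gives 1/2 - e^(-11/5)/2, while the full integral is 1/2.
Taking the ratio, P = 0.88920.

P ≈ 0.8892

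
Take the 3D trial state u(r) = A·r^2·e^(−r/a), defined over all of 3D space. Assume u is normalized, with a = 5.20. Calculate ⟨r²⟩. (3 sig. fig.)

⟨r^2⟩ ≈ 379

The expectation value is the |u|²-weighted average of r^2: ∫ r^2|u|² 4πr² dr.
Using ∫₀^∞ rⁿ e^(−αr) dr = n!/αⁿ⁺¹, the ratio of the moment integral to the normalization integral gives ⟨r²⟩ = 14·a^2.
Putting a = 5.20 gives 378.6.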